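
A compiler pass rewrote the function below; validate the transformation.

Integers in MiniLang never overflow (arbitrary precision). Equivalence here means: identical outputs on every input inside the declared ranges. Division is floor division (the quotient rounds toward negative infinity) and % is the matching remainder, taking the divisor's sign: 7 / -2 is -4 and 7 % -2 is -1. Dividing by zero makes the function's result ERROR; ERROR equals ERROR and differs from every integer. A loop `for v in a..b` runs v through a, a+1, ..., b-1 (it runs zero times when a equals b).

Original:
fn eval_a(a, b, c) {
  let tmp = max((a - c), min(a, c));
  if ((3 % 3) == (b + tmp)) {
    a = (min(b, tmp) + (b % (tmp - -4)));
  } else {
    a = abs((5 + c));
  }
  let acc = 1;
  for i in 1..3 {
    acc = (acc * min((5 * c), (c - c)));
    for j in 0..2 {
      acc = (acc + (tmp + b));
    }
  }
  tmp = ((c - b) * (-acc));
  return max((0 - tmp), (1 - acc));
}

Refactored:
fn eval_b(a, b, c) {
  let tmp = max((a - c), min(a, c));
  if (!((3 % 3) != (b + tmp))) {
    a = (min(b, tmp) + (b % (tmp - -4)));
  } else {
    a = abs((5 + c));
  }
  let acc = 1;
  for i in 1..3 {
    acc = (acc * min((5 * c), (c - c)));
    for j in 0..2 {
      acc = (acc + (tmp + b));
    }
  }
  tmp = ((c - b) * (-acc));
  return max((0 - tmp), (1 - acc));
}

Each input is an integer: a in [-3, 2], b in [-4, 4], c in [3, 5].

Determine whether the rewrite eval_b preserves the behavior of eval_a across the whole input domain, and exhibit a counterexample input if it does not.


Behavior is preserved: although comparison usage differs, boolean connective usage differs, the outputs never diverge.
As a probe, take a=-1, b=-2, c=4: eval_a runs tmp := -1 | ((3 % 3) == (b + tmp)): false | a := 9 | acc := 1 | iter i=1: | acc := 0 | iter j=0: | acc := -3 | iter j=1: | acc := -6 | iter i=2: | acc := 0 | iter j=0: | acc := -3 | iter j=1: | acc := -6 | tmp := 36 | result 7; eval_b runs tmp := -1 | (!((3 % 3) != (b + tmp))): false | a := 9 | acc := 1 | iter i=1: | acc := 0 | iter j=0: | acc := -3 | iter j=1: | acc := -6 | iter i=2: | acc := 0 | iter j=0: | acc := -3 | iter j=1: | acc := -6 | tmp := 36 | result 7; both end at 7.
Every one of the 162 inputs gives matching results.
verdict: equivalent


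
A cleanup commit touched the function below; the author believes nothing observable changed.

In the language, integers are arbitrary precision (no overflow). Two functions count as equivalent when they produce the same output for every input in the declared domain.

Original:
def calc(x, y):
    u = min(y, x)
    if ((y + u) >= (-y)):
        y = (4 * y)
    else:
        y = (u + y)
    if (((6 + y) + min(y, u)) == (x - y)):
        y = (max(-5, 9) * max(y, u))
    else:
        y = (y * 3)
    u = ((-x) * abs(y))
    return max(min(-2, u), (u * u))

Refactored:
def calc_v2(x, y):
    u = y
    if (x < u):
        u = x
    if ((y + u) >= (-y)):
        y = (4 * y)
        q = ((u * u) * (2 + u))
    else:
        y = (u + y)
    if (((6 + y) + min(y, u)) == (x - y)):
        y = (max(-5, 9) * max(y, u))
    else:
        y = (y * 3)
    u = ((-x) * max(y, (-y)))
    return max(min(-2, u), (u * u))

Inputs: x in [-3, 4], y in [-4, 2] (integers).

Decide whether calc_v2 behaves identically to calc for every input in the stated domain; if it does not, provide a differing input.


Behavior is preserved: although statement counts differ, comparison usage differs, constant usage differs, branching structure differs, min/max/abs usage differs, local variable names differ, arithmetic usage differs, the outputs never diverge.
Tracing x=2, y=-1: calc: u becomes -1; next ((y + u) >= (-y)) evaluates to false; next y becomes -2; next (((6 + y) + min(y, u)) == (x - y)) evaluates to false; next y becomes -6; next u becomes -12; next final value 144 | calc_v2: u becomes -1; next (x < u) evaluates to false; next ((y + u) >= (-y)) evaluates to false; next y becomes -2; next (((6 + y) + min(y, u)) == (x - y)) evaluates to false; next y becomes -6; next u becomes -12; next final value 144 — matching result 144.
An exhaustive pass over the 56 declared inputs shows identical outputs.
verdict: equivalent


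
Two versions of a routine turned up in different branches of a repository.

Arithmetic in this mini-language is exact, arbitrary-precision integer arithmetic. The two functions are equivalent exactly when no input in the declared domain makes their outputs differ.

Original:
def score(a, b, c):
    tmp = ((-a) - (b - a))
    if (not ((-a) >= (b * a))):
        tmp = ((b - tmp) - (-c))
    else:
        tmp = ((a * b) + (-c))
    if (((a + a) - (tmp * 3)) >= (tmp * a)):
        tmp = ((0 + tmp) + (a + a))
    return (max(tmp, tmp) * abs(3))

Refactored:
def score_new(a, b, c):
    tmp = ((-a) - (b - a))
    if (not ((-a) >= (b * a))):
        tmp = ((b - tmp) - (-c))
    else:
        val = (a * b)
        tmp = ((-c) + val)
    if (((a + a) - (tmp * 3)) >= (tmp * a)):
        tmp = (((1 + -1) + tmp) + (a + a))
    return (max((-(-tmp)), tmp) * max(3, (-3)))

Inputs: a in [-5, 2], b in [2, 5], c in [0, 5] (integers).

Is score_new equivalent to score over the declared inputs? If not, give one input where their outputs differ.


Behavior is preserved: although arithmetic usage differs; and constant usage differs; and local variable names differ; and min/max/abs usage differs; and statement counts differ, the outputs never diverge.
As a probe, take a=-3, b=3, c=5: score runs tmp := -3 | (not ((-a) >= (b * a))): false | tmp := -14 | (((a + a) - (tmp * 3)) >= (tmp * a)): false | result -42; score_new runs tmp := -3 | (not ((-a) >= (b * a))): false | val := -9 | tmp := -14 | (((a + a) - (tmp * 3)) >= (tmp * a)): false | result -42; both end at -42.
An exhaustive pass over the 192 declared inputs shows identical outputs.
verdict: equivalent


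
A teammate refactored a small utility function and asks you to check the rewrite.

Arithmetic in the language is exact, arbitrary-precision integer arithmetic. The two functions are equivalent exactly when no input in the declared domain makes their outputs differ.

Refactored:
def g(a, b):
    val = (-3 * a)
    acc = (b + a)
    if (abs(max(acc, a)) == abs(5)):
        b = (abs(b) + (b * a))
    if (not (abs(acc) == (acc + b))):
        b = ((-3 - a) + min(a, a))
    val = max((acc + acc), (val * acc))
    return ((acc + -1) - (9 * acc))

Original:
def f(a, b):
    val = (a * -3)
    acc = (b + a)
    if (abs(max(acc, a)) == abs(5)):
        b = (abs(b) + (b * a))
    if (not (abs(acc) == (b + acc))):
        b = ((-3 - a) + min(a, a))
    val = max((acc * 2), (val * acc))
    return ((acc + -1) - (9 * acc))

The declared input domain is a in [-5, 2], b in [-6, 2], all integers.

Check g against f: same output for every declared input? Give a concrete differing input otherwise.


Comparing the listings, the differences include: arithmetic usage differs, plus constant usage differs.
Spot check at a=-4, b=-3 — f: val becomes 12; next acc becomes -7; next (abs(max(acc, a)) == abs(5)) evaluates to false; next (not (abs(acc) == (b + acc))) evaluates to true; next b becomes -3; next val becomes -14; next final value 55. g: val becomes 12; next acc becomes -7; next (abs(max(acc, a)) == abs(5)) evaluates to false; next (not (abs(acc) == (acc + b))) evaluates to true; next b becomes -3; next val becomes -14; next final value 55. Both give 55.
Sweeping the whole domain (72 inputs) finds no disagreement.
verdict: equivalent


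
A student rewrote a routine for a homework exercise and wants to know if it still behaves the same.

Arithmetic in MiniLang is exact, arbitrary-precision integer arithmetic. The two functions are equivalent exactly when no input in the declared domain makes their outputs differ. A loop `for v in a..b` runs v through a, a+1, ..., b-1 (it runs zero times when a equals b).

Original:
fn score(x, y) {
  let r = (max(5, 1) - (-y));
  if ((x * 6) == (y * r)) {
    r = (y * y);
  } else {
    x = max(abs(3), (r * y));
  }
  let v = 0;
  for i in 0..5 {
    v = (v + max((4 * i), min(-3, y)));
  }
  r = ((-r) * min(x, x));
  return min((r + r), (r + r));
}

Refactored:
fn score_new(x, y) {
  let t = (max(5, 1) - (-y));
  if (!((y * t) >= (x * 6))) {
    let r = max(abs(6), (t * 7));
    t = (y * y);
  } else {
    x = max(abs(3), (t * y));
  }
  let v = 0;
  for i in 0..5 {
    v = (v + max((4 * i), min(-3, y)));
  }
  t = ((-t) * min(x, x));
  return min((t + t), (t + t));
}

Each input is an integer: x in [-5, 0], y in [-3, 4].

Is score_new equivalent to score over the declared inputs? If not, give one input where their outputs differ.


The rewrite breaks on x=-1, y=-3, where the results are 18 and -12.
score: r = 2; ((x * 6) == (y * r)) -> true; r = 9; v = 0; [i=0]; v = 0; [i=1]; v = 4; [i=2]; v = 12; [i=3]; v = 24; [i=4]; v = 40; r = 9; return 18
score_new: t = 2; (!((y * t) >= (x * 6))) -> false; x = 3; v = 0; [i=0]; v = 0; [i=1]; v = 4; [i=2]; v = 12; [i=3]; v = 24; [i=4]; v = 40; t = -6; return -12
verdict: not equivalent; witness: x=-1, y=-3


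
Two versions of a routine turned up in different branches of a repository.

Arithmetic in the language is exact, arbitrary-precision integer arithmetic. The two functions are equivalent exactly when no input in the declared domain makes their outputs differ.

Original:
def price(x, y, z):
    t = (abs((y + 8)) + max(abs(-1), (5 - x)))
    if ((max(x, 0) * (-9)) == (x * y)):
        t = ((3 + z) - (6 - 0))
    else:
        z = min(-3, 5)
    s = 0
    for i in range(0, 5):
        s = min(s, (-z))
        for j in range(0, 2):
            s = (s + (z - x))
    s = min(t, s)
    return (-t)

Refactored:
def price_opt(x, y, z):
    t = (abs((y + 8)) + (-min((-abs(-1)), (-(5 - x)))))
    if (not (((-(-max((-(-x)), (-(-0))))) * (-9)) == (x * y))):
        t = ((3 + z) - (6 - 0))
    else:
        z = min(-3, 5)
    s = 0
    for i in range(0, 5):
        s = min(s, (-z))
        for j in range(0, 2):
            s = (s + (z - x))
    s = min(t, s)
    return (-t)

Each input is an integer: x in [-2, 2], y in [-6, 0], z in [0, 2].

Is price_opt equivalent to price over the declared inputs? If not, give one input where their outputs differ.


At x=-2, y=-6, z=0: price gives -9, price_opt gives 3.
verdict: not equivalent; witness: x=-2, y=-6, z=0


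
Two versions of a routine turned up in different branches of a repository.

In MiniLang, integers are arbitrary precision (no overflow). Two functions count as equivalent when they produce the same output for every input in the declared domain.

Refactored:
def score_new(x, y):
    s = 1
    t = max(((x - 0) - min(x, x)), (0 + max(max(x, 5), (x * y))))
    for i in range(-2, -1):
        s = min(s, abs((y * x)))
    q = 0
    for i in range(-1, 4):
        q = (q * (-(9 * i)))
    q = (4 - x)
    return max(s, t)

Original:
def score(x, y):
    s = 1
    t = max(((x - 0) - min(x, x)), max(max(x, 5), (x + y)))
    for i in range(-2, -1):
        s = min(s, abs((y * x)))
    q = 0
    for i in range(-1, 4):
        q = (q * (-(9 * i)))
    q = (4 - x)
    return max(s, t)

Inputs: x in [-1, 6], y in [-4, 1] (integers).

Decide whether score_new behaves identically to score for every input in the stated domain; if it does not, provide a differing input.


Try x=5, y=1.
score: s=1, then t=6, then (i=-2), then s=1, then q=0, then (i=-1), then q=0, then (i=0), then q=0, then (i=1), then q=0, then (i=2), then q=0, then (i=3), then q=0, then q=-1, then returns 6
score_new: s=1, then t=5, then (i=-2), then s=1, then q=0, then (i=-1), then q=0, then (i=0), then q=0, then (i=1), then q=0, then (i=2), then q=0, then (i=3), then q=0, then q=-1, then returns 5
6 vs 5 — the two versions disagree here.
verdict: not equivalent; witness: x=5, y=1


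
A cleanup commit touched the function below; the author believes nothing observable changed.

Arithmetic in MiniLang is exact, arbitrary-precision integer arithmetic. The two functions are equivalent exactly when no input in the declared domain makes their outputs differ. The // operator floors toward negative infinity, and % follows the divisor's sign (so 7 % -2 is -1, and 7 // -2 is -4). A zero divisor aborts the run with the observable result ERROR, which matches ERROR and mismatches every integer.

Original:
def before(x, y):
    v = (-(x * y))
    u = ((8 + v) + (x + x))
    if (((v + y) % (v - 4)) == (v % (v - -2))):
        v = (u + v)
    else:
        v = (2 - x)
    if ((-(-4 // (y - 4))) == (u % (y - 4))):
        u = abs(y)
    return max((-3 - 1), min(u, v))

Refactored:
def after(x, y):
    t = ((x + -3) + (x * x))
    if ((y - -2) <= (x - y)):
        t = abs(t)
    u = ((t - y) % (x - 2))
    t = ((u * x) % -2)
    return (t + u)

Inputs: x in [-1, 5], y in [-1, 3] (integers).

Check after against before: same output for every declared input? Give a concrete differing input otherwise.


Run the pair on x=-1, y=-1.
before: v=-1, then u=5, then (((v + y) % (v - 4)) == (v % (v - -2))) is false, then v=3, then ((-(-4 // (y - 4))) == (u % (y - 4))) is true, then u=1, then returns 1
after: t=-3, then ((y - -2) <= (x - y)) is false, then u=-2, then t=0, then returns -2
1 != -2, so the rewrite changes behavior.
verdict: not equivalent; witness: x=-1, y=-1


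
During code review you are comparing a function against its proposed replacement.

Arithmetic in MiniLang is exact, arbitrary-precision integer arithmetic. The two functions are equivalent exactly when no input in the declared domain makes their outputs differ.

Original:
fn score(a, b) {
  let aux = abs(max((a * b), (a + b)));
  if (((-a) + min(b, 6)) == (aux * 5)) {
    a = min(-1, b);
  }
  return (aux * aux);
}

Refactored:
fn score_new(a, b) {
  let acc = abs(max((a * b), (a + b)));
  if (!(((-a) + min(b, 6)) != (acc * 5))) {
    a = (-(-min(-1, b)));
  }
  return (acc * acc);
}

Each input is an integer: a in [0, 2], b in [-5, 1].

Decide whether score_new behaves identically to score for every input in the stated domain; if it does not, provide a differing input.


The two are interchangeable: local variable names differ; and comparison usage differs; and boolean connective usage differs, and every declared input agrees.
As a probe, take a=0, b=1: score runs aux becomes 1; next (((-a) + min(b, 6)) == (aux * 5)) evaluates to false; next final value 1; score_new runs acc becomes 1; next (!(((-a) + min(b, 6)) != (acc * 5))) evaluates to false; next final value 1; both end at 1.
Every one of the 21 inputs gives matching results.
verdict: equivalent


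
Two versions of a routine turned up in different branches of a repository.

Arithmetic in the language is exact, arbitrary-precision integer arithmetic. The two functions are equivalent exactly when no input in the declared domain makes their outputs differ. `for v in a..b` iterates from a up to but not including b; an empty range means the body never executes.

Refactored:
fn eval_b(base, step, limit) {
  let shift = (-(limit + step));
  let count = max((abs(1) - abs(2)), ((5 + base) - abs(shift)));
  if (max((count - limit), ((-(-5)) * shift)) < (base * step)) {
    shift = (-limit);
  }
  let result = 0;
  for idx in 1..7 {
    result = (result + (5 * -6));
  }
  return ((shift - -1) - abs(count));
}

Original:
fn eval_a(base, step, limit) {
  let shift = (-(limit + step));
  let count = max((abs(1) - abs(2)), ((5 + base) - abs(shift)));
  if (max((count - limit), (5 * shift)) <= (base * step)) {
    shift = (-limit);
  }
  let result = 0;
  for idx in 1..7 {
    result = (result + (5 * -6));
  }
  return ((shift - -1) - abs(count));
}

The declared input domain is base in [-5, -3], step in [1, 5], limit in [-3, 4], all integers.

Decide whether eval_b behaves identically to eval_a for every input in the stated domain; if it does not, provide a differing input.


There is a counterexample at base=-5, step=1, limit=4: -4 on one side, -5 on the other.
eval_a: shift := -5 | count := -1 | (max((count - limit), (5 * shift)) <= (base * step)): true | shift := -4 | result := 0 | iter idx=1: | result := -30 | iter idx=2: | result := -60 | iter idx=3: | result := -90 | iter idx=4: | result := -120 | iter idx=5: | result := -150 | iter idx=6: | result := -180 | result -4
eval_b: shift := -5 | count := -1 | (max((count - limit), ((-(-5)) * shift)) < (base * step)): false | result := 0 | iter idx=1: | result := -30 | iter idx=2: | result := -60 | iter idx=3: | result := -90 | iter idx=4: | result := -120 | iter idx=5: | result := -150 | iter idx=6: | result := -180 | result -5
verdict: not equivalent; witness: base=-5, step=1, limit=4


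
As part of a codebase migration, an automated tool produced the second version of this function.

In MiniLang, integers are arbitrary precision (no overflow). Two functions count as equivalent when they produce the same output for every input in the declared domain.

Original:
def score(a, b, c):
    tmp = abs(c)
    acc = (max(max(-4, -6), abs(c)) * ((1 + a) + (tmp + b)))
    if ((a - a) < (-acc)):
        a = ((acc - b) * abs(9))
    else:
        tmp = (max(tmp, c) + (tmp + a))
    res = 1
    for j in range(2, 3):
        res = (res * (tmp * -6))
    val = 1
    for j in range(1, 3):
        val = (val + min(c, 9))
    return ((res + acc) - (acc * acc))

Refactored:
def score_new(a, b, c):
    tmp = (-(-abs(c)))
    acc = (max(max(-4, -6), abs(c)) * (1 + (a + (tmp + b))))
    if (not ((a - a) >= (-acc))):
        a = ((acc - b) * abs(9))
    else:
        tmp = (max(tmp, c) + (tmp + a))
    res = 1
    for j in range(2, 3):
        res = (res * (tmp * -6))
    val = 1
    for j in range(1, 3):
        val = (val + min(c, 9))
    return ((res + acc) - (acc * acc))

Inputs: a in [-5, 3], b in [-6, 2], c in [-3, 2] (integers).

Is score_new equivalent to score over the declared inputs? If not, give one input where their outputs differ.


Side by side, the visible changes include: comparison usage differs; and boolean connective usage differs.
Tracing a=-1, b=-6, c=1: score: tmp becomes 1; next acc becomes -5; next ((a - a) < (-acc)) evaluates to true; next a becomes 9; next res becomes 1; next at j=2:; next res becomes -6; next val becomes 1; next at j=1:; next val becomes 2; next at j=2:; next val becomes 3; next final value -36 | score_new: tmp becomes 1; next acc becomes -5; next (not ((a - a) >= (-acc))) evaluates to true; next a becomes 9; next res becomes 1; next at j=2:; next res becomes -6; next val becomes 1; next at j=1:; next val becomes 2; next at j=2:; next val becomes 3; next final value -36 — matching result -36.
Across all 486 domain points the two functions coincide.
verdict: equivalent


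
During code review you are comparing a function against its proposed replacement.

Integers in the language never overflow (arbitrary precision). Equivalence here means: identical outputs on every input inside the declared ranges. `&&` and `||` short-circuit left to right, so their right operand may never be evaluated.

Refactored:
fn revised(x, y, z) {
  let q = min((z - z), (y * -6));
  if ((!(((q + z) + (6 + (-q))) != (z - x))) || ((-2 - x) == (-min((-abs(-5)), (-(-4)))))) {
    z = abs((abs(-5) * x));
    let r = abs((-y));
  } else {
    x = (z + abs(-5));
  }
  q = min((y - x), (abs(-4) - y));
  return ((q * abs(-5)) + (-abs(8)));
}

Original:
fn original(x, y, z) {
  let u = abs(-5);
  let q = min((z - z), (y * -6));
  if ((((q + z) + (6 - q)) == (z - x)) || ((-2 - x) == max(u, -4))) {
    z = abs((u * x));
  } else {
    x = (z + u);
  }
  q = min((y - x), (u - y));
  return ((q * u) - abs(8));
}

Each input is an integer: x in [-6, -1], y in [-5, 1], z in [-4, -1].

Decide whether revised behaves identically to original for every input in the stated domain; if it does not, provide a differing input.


The rewrite breaks on x=-6, y=0, z=-4, where the results are 17 and 12.
original: u = 5; q = 0; ((((q + z) + (6 - q)) == (z - x)) || ((-2 - x) == max(u, -4))) -> true; z = 30; q = 5; return 17
revised: q = 0; ((!(((q + z) + (6 + (-q))) != (z - x))) || ((-2 - x) == (-min((-abs(-5)), (-(-4)))))) -> true; z = 30; r = 0; q = 4; return 12
verdict: not equivalent; witness: x=-6, y=0, z=-4


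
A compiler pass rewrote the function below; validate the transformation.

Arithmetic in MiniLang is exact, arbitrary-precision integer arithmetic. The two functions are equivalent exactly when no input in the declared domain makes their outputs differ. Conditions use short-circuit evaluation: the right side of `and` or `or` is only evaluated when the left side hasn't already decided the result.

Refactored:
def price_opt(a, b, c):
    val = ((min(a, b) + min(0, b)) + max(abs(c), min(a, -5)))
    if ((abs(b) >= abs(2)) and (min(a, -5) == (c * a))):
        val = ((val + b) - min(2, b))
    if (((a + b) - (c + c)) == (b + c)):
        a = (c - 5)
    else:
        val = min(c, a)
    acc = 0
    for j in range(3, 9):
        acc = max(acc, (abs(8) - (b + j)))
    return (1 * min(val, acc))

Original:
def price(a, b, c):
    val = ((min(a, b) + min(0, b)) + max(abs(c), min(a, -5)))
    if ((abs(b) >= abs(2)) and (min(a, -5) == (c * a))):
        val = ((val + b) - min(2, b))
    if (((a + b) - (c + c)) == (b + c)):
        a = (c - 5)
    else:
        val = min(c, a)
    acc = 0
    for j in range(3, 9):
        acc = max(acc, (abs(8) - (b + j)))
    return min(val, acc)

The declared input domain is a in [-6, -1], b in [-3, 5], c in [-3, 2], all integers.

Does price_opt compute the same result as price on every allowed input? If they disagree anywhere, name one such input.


Reading the diff, among the changes: constant usage differs, and arithmetic usage differs.
One worked example (a=-6, b=1, c=0) — price: val := -6 | ((abs(b) >= abs(2)) and (min(a, -5) == (c * a))): false | (((a + b) - (c + c)) == (b + c)): false | val := -6 | acc := 0 | iter j=3: | acc := 4 | iter j=4: | acc := 4 | iter j=5: | acc := 4 | iter j=6: | acc := 4 | iter j=7: | acc := 4 | iter j=8: | acc := 4 | result -6; price_opt: val := -6 | ((abs(b) >= abs(2)) and (min(a, -5) == (c * a))): false | (((a + b) - (c + c)) == (b + c)): false | val := -6 | acc := 0 | iter j=3: | acc := 4 | iter j=4: | acc := 4 | iter j=5: | acc := 4 | iter j=6: | acc := 4 | iter j=7: | acc := 4 | iter j=8: | acc := 4 | result -6; agreement on -6.
Sweeping the whole domain (324 inputs) finds no disagreement.
verdict: equivalent


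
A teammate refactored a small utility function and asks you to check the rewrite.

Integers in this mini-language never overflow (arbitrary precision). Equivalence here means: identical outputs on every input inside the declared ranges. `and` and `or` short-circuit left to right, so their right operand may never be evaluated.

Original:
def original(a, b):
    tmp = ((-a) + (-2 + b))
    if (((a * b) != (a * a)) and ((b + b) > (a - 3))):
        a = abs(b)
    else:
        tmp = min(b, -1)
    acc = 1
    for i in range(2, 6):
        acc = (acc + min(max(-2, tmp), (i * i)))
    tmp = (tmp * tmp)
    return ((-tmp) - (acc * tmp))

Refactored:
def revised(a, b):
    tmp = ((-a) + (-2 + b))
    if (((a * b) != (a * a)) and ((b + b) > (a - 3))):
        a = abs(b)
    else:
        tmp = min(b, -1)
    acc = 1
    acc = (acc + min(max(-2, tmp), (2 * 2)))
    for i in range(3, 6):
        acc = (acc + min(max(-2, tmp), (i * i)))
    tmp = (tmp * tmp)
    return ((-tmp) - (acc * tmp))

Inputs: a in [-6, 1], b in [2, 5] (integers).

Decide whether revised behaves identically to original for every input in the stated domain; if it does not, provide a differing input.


This is a faithful refactor — constant usage differs, loop structure differs, statement counts differ, min/max/abs usage differs, arithmetic usage differs, but the computed results match everywhere.
Tracing a=-4, b=4: original: tmp := 6 | (((a * b) != (a * a)) and ((b + b) > (a - 3))): true | a := 4 | acc := 1 | iter i=2: | acc := 5 | iter i=3: | acc := 11 | iter i=4: | acc := 17 | iter i=5: | acc := 23 | tmp := 36 | result -864 | revised: tmp := 6 | (((a * b) != (a * a)) and ((b + b) > (a - 3))): true | a := 4 | acc := 1 | acc := 5 | iter i=3: | acc := 11 | iter i=4: | acc := 17 | iter i=5: | acc := 23 | tmp := 36 | result -864 — matching result -864.
Every one of the 32 inputs gives matching results.
verdict: equivalent


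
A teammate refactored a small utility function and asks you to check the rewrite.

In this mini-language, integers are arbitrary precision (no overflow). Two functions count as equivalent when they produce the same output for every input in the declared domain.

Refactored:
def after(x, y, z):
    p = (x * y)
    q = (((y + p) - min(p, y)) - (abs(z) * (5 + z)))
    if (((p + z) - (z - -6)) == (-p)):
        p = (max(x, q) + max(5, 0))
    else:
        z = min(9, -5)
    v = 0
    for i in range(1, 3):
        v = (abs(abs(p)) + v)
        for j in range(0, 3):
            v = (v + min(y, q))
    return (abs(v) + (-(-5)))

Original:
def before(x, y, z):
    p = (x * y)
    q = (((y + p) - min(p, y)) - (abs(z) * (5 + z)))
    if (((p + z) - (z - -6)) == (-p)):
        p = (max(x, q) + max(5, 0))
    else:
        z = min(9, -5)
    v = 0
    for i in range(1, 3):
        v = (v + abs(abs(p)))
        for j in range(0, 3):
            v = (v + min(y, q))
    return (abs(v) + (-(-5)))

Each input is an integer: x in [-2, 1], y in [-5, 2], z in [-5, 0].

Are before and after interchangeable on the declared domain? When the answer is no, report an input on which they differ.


Behavior is preserved: although same computation, different form, the outputs never diverge.
Tracing x=1, y=-1, z=-4: before: p = -1; q = -5; (((p + z) - (z - -6)) == (-p)) -> false; z = -5; v = 0; [i=1]; v = 1; [j=0]; v = -4; [j=1]; v = -9; [j=2]; v = -14; [i=2]; v = -13; [j=0]; v = -18; [j=1]; v = -23; [j=2]; v = -28; return 33 | after: p = -1; q = -5; (((p + z) - (z - -6)) == (-p)) -> false; z = -5; v = 0; [i=1]; v = 1; [j=0]; v = -4; [j=1]; v = -9; [j=2]; v = -14; [i=2]; v = -13; [j=0]; v = -18; [j=1]; v = -23; [j=2]; v = -28; return 33 — matching result 33.
An exhaustive pass over the 192 declared inputs shows identical outputs.
verdict: equivalent


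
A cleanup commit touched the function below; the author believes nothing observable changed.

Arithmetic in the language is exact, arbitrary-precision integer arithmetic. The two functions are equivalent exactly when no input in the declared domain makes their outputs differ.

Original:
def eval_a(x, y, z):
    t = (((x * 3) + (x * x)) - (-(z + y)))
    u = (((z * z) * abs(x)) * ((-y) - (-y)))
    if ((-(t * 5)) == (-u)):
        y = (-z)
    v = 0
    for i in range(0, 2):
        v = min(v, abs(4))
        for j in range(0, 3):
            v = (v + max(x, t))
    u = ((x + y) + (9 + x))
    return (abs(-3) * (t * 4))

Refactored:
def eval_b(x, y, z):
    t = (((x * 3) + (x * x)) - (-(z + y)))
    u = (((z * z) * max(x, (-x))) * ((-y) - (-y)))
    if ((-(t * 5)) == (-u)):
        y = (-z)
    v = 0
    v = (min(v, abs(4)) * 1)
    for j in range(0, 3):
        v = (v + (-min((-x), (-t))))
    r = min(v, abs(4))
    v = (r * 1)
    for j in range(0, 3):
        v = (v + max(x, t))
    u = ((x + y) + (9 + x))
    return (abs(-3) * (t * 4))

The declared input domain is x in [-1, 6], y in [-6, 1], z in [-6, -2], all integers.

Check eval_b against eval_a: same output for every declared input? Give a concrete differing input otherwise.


This is a faithful refactor — min/max/abs usage differs; also loop structure differs; also statement counts differ; also arithmetic usage differs; also local variable names differ; also constant usage differs, but the computed results match everywhere.
Tracing x=4, y=-6, z=-3: eval_a: t := 19 | u := 0 | ((-(t * 5)) == (-u)): false | v := 0 | iter i=0: | v := 0 | iter j=0: | v := 19 | iter j=1: | v := 38 | iter j=2: | v := 57 | iter i=1: | v := 4 | iter j=0: | v := 23 | iter j=1: | v := 42 | iter j=2: | v := 61 | u := 11 | result 228 | eval_b: t := 19 | u := 0 | ((-(t * 5)) == (-u)): false | v := 0 | v := 0 | iter j=0: | v := 19 | iter j=1: | v := 38 | iter j=2: | v := 57 | r := 4 | v := 4 | iter j=0: | v := 23 | iter j=1: | v := 42 | iter j=2: | v := 61 | u := 11 | result 228 — matching result 228.
Checked all 320 inputs in the declared domain: the outputs agree on every one.
verdict: equivalent


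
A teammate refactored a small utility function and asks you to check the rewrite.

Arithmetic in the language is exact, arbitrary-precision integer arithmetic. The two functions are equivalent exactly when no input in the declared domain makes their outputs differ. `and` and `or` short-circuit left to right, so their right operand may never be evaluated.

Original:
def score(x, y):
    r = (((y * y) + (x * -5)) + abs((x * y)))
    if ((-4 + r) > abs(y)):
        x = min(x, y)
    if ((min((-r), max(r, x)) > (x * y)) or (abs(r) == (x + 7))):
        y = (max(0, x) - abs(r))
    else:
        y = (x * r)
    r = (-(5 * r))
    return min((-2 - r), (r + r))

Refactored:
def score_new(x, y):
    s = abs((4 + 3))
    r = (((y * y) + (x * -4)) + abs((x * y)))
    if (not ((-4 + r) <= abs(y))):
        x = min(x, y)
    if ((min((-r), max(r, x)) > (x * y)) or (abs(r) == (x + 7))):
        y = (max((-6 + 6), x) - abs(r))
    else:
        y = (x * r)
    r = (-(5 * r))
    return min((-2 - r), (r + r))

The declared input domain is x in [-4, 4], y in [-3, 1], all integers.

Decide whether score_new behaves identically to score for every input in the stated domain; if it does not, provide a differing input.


The rewrite breaks on x=-4, y=-3, where the results are -410 and -370.
score: r := 41 | ((-4 + r) > abs(y)): true | x := -4 | ((min((-r), max(r, x)) > (x * y)) or (abs(r) == (x + 7))): false | y := -164 | r := -205 | result -410
score_new: s := 7 | r := 37 | (not ((-4 + r) <= abs(y))): true | x := -4 | ((min((-r), max(r, x)) > (x * y)) or (abs(r) == (x + 7))): false | y := -148 | r := -185 | result -370
verdict: not equivalent; witness: x=-4, y=-3


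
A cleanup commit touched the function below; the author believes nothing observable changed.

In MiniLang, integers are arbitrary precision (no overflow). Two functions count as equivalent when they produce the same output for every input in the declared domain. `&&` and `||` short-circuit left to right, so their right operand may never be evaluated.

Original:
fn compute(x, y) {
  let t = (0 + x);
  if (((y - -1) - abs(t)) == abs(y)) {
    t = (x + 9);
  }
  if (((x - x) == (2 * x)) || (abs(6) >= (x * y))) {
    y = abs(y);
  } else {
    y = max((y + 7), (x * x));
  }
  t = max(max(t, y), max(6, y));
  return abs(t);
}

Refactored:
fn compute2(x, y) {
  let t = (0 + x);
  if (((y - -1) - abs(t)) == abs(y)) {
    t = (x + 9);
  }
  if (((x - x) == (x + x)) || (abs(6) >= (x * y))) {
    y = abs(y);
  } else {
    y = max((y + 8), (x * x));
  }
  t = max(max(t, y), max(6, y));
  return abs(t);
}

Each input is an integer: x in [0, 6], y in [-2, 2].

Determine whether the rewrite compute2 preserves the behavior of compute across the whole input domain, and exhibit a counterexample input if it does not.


Equivalent. Although `7` became `8`, no input in the stated domain can expose it.
An exhaustive pass over the 35 declared inputs shows identical outputs.
Spot check at x=4, y=2 — compute: t becomes 4; next (((y - -1) - abs(t)) == abs(y)) evaluates to false; next (((x - x) == (2 * x)) || (abs(6) >= (x * y))) evaluates to false; next y becomes 16; next t becomes 16; next final value 16. compute2: t becomes 4; next (((y - -1) - abs(t)) == abs(y)) evaluates to false; next (((x - x) == (x + x)) || (abs(6) >= (x * y))) evaluates to false; next y becomes 16; next t becomes 16; next final value 16. Both give 16.
verdict: equivalent


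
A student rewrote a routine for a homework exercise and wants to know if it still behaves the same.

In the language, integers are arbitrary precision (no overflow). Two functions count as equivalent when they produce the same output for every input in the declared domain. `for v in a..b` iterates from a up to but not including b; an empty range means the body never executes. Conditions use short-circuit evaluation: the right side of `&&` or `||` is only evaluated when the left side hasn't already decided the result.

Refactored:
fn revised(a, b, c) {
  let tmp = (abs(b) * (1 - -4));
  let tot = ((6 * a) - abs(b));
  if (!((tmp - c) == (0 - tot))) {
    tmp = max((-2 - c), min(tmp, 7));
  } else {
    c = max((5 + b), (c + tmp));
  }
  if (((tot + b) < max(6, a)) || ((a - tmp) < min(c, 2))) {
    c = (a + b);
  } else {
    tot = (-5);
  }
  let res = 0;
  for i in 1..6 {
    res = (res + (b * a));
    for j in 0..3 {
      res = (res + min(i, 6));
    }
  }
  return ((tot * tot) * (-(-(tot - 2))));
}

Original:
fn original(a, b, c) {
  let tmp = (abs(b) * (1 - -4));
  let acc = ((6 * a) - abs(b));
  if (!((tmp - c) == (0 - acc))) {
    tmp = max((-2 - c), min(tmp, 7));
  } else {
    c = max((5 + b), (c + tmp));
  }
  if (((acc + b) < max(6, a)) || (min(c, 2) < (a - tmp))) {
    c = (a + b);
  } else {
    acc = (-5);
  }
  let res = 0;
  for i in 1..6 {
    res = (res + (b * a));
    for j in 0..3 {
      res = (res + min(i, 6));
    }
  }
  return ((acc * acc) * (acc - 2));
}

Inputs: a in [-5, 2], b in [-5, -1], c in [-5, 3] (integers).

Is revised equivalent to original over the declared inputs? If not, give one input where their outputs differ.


These are not equivalent — on a=2, b=-3, c=-4 the outputs split (-175 vs 567).
original: tmp becomes 15; next acc becomes 9; next (!((tmp - c) == (0 - acc))) evaluates to true; next tmp becomes 7; next (((acc + b) < max(6, a)) || (min(c, 2) < (a - tmp))) evaluates to false; next acc becomes -5; next res becomes 0; next at i=1:; next res becomes -6; next at j=0:; next res becomes -5; next at j=1:; next res becomes -4; next at j=2:; next res becomes -3; next at i=2:; next res becomes -9; next at j=0:; next res becomes -7; next at j=1:; next res becomes -5; next at j=2:; next res becomes -3; next at i=3:; next res becomes -9; next at j=0:; next res becomes -6; next at j=1:; next res becomes -3; next at j=2:; next res becomes 0; next at i=4:; next res becomes -6; next at j=0:; next res becomes -2; next at j=1:; next res becomes 2; next at j=2:; next res becomes 6; next at i=5:; next res becomes 0; next at j=0:; next res becomes 5; next at j=1:; next res becomes 10; next at j=2:; next res becomes 15; next final value -175
revised: tmp becomes 15; next tot becomes 9; next (!((tmp - c) == (0 - tot))) evaluates to true; next tmp becomes 7; next (((tot + b) < max(6, a)) || ((a - tmp) < min(c, 2))) evaluates to true; next c becomes -1; next res becomes 0; next at i=1:; next res becomes -6; next at j=0:; next res becomes -5; next at j=1:; next res becomes -4; next at j=2:; next res becomes -3; next at i=2:; next res becomes -9; next at j=0:; next res becomes -7; next at j=1:; next res becomes -5; next at j=2:; next res becomes -3; next at i=3:; next res becomes -9; next at j=0:; next res becomes -6; next at j=1:; next res becomes -3; next at j=2:; next res becomes 0; next at i=4:; next res becomes -6; next at j=0:; next res becomes -2; next at j=1:; next res becomes 2; next at j=2:; next res becomes 6; next at i=5:; next res becomes 0; next at j=0:; next res becomes 5; next at j=1:; next res becomes 10; next at j=2:; next res becomes 15; next final value 567
verdict: not equivalent; witness: a=2, b=-3, c=-4


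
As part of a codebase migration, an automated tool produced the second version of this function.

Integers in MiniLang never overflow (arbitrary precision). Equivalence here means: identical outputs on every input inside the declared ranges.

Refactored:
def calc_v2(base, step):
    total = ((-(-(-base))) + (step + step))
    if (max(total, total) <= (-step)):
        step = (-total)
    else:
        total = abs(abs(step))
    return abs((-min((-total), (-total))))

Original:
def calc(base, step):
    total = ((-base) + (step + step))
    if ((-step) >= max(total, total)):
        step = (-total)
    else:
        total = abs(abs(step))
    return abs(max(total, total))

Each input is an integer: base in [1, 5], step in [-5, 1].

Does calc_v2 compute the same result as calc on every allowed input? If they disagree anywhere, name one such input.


The two are interchangeable: min/max/abs usage differs, plus comparison usage differs, and every declared input agrees.
Tracing base=1, step=0: calc: total = -1; ((-step) >= max(total, total)) -> true; step = 1; return 1 | calc_v2: total = -1; (max(total, total) <= (-step)) -> true; step = 1; return 1 — matching result 1.
Sweeping the whole domain (35 inputs) finds no disagreement.
verdict: equivalent


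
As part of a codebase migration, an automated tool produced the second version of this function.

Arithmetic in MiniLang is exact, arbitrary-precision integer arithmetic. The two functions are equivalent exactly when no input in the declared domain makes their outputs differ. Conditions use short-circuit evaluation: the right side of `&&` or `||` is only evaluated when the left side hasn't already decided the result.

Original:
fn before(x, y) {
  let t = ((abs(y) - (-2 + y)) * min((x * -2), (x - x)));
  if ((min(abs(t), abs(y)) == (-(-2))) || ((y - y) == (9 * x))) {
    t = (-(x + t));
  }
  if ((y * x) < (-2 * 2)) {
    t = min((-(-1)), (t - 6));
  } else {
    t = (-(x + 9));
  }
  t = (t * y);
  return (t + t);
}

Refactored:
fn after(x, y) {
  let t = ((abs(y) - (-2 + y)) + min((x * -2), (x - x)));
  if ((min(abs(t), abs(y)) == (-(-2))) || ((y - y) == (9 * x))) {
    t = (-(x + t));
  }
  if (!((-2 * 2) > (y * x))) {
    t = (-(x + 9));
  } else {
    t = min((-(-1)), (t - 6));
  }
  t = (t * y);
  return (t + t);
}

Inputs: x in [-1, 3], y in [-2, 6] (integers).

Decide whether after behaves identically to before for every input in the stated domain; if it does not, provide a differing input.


x=-1, y=5 yields -60 from before but -70 from after.
verdict: not equivalent; witness: x=-1, y=5


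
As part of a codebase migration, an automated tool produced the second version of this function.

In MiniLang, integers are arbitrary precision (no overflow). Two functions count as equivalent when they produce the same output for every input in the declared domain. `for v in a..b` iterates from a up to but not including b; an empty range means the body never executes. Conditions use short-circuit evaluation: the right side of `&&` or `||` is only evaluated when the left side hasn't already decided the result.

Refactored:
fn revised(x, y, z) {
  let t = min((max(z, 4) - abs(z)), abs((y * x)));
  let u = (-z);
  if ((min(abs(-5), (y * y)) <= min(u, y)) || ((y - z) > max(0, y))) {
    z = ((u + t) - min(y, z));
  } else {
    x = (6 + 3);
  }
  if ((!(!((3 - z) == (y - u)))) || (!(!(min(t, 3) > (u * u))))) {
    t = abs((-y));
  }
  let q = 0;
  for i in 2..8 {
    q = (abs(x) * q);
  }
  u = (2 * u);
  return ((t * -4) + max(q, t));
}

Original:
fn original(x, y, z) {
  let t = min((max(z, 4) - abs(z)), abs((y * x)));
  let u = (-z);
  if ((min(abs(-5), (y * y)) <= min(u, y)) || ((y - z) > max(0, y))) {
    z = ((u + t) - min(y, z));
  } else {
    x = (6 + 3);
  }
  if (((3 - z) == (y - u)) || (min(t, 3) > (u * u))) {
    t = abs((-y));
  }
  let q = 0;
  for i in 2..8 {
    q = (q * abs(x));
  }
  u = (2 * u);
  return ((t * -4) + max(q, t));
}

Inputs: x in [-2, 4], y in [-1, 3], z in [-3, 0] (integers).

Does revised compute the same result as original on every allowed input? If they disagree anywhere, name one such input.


Although boolean connective usage differs, 140/140 inputs agree.
verdict: equivalent


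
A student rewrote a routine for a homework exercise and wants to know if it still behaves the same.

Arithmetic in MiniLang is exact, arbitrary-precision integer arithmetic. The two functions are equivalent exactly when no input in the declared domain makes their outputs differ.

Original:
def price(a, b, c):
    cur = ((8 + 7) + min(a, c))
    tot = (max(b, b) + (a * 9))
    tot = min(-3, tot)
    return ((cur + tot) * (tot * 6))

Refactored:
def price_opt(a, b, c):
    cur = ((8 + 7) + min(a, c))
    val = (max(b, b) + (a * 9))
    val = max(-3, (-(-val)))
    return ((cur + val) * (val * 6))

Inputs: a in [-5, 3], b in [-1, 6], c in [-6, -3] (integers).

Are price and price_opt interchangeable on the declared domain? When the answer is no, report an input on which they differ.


Input a=-5, b=-1, c=-6: 10212 from price versus -108 from price_opt.
verdict: not equivalent; witness: a=-5, b=-1, c=-6
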